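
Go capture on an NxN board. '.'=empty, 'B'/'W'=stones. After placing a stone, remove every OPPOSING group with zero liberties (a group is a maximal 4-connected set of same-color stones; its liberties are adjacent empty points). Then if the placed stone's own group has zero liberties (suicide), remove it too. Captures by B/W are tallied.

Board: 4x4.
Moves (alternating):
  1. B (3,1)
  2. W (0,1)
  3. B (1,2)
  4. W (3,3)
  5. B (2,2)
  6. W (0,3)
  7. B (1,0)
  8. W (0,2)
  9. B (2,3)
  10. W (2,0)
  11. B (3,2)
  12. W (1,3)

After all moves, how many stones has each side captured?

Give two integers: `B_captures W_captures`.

Answer: 1 0

Derivation:
Move 1: B@(3,1) -> caps B=0 W=0
Move 2: W@(0,1) -> caps B=0 W=0
Move 3: B@(1,2) -> caps B=0 W=0
Move 4: W@(3,3) -> caps B=0 W=0
Move 5: B@(2,2) -> caps B=0 W=0
Move 6: W@(0,3) -> caps B=0 W=0
Move 7: B@(1,0) -> caps B=0 W=0
Move 8: W@(0,2) -> caps B=0 W=0
Move 9: B@(2,3) -> caps B=0 W=0
Move 10: W@(2,0) -> caps B=0 W=0
Move 11: B@(3,2) -> caps B=1 W=0
Move 12: W@(1,3) -> caps B=1 W=0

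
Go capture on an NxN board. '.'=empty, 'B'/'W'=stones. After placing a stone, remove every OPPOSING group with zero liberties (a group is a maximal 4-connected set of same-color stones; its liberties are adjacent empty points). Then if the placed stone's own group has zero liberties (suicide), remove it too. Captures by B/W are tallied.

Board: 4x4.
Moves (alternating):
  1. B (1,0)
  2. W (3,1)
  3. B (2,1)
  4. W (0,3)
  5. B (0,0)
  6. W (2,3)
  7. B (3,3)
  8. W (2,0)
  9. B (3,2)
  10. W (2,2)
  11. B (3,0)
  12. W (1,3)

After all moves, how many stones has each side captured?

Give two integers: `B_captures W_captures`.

Move 1: B@(1,0) -> caps B=0 W=0
Move 2: W@(3,1) -> caps B=0 W=0
Move 3: B@(2,1) -> caps B=0 W=0
Move 4: W@(0,3) -> caps B=0 W=0
Move 5: B@(0,0) -> caps B=0 W=0
Move 6: W@(2,3) -> caps B=0 W=0
Move 7: B@(3,3) -> caps B=0 W=0
Move 8: W@(2,0) -> caps B=0 W=0
Move 9: B@(3,2) -> caps B=0 W=0
Move 10: W@(2,2) -> caps B=0 W=2
Move 11: B@(3,0) -> caps B=1 W=2
Move 12: W@(1,3) -> caps B=1 W=2

Answer: 1 2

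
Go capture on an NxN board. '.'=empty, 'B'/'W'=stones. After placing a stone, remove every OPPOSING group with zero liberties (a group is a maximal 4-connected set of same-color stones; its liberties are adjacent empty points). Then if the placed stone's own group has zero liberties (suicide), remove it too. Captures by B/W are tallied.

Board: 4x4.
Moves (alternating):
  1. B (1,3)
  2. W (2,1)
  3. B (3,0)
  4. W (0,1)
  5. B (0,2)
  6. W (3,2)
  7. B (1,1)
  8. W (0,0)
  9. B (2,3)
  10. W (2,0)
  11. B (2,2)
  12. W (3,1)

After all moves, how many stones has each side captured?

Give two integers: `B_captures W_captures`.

Move 1: B@(1,3) -> caps B=0 W=0
Move 2: W@(2,1) -> caps B=0 W=0
Move 3: B@(3,0) -> caps B=0 W=0
Move 4: W@(0,1) -> caps B=0 W=0
Move 5: B@(0,2) -> caps B=0 W=0
Move 6: W@(3,2) -> caps B=0 W=0
Move 7: B@(1,1) -> caps B=0 W=0
Move 8: W@(0,0) -> caps B=0 W=0
Move 9: B@(2,3) -> caps B=0 W=0
Move 10: W@(2,0) -> caps B=0 W=0
Move 11: B@(2,2) -> caps B=0 W=0
Move 12: W@(3,1) -> caps B=0 W=1

Answer: 0 1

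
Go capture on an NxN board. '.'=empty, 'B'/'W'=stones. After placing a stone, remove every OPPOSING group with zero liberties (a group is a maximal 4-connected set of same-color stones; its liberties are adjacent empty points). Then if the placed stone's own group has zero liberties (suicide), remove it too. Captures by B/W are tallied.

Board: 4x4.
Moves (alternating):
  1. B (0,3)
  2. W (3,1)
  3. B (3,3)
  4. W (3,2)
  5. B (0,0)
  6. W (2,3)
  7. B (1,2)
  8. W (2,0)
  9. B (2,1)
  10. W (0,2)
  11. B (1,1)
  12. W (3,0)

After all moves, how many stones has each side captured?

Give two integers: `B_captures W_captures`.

Answer: 0 1

Derivation:
Move 1: B@(0,3) -> caps B=0 W=0
Move 2: W@(3,1) -> caps B=0 W=0
Move 3: B@(3,3) -> caps B=0 W=0
Move 4: W@(3,2) -> caps B=0 W=0
Move 5: B@(0,0) -> caps B=0 W=0
Move 6: W@(2,3) -> caps B=0 W=1
Move 7: B@(1,2) -> caps B=0 W=1
Move 8: W@(2,0) -> caps B=0 W=1
Move 9: B@(2,1) -> caps B=0 W=1
Move 10: W@(0,2) -> caps B=0 W=1
Move 11: B@(1,1) -> caps B=0 W=1
Move 12: W@(3,0) -> caps B=0 W=1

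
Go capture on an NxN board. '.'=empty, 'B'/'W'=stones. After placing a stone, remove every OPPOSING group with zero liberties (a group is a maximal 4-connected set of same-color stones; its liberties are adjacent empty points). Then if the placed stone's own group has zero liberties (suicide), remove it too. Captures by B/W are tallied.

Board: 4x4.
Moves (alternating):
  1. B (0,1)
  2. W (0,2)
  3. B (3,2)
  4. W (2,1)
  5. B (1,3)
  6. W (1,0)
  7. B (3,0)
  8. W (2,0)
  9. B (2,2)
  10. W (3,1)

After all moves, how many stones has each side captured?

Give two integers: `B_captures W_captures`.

Move 1: B@(0,1) -> caps B=0 W=0
Move 2: W@(0,2) -> caps B=0 W=0
Move 3: B@(3,2) -> caps B=0 W=0
Move 4: W@(2,1) -> caps B=0 W=0
Move 5: B@(1,3) -> caps B=0 W=0
Move 6: W@(1,0) -> caps B=0 W=0
Move 7: B@(3,0) -> caps B=0 W=0
Move 8: W@(2,0) -> caps B=0 W=0
Move 9: B@(2,2) -> caps B=0 W=0
Move 10: W@(3,1) -> caps B=0 W=1

Answer: 0 1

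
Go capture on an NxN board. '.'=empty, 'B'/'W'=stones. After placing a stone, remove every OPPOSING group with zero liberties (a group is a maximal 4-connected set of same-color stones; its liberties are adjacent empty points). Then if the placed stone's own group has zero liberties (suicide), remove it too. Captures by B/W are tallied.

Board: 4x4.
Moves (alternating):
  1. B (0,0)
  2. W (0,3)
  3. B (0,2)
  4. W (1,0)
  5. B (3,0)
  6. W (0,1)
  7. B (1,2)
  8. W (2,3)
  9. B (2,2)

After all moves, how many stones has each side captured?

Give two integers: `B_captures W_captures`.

Answer: 0 1

Derivation:
Move 1: B@(0,0) -> caps B=0 W=0
Move 2: W@(0,3) -> caps B=0 W=0
Move 3: B@(0,2) -> caps B=0 W=0
Move 4: W@(1,0) -> caps B=0 W=0
Move 5: B@(3,0) -> caps B=0 W=0
Move 6: W@(0,1) -> caps B=0 W=1
Move 7: B@(1,2) -> caps B=0 W=1
Move 8: W@(2,3) -> caps B=0 W=1
Move 9: B@(2,2) -> caps B=0 W=1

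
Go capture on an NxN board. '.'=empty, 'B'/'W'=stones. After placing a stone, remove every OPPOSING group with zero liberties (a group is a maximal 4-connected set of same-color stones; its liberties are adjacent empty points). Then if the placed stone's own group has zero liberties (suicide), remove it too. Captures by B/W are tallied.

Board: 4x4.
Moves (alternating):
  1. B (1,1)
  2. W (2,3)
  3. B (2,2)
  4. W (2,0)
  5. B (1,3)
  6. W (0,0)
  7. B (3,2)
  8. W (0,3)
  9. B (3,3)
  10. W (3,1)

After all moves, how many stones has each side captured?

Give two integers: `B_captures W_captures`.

Answer: 1 0

Derivation:
Move 1: B@(1,1) -> caps B=0 W=0
Move 2: W@(2,3) -> caps B=0 W=0
Move 3: B@(2,2) -> caps B=0 W=0
Move 4: W@(2,0) -> caps B=0 W=0
Move 5: B@(1,3) -> caps B=0 W=0
Move 6: W@(0,0) -> caps B=0 W=0
Move 7: B@(3,2) -> caps B=0 W=0
Move 8: W@(0,3) -> caps B=0 W=0
Move 9: B@(3,3) -> caps B=1 W=0
Move 10: W@(3,1) -> caps B=1 W=0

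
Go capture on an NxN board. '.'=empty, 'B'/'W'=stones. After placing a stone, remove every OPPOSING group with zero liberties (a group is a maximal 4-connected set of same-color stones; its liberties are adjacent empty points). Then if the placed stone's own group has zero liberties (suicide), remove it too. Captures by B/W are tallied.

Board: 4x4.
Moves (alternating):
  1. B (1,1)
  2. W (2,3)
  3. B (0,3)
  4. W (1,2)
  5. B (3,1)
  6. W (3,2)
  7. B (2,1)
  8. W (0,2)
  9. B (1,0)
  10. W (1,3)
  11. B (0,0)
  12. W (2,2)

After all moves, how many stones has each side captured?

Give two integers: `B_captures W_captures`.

Move 1: B@(1,1) -> caps B=0 W=0
Move 2: W@(2,3) -> caps B=0 W=0
Move 3: B@(0,3) -> caps B=0 W=0
Move 4: W@(1,2) -> caps B=0 W=0
Move 5: B@(3,1) -> caps B=0 W=0
Move 6: W@(3,2) -> caps B=0 W=0
Move 7: B@(2,1) -> caps B=0 W=0
Move 8: W@(0,2) -> caps B=0 W=0
Move 9: B@(1,0) -> caps B=0 W=0
Move 10: W@(1,3) -> caps B=0 W=1
Move 11: B@(0,0) -> caps B=0 W=1
Move 12: W@(2,2) -> caps B=0 W=1

Answer: 0 1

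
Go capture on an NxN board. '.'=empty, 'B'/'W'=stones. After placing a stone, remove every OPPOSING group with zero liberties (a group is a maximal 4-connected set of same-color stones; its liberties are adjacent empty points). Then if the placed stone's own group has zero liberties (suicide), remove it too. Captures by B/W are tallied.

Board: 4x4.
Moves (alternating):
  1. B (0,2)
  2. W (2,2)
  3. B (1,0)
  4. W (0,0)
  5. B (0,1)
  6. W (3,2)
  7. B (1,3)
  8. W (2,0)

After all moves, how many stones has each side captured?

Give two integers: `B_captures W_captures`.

Answer: 1 0

Derivation:
Move 1: B@(0,2) -> caps B=0 W=0
Move 2: W@(2,2) -> caps B=0 W=0
Move 3: B@(1,0) -> caps B=0 W=0
Move 4: W@(0,0) -> caps B=0 W=0
Move 5: B@(0,1) -> caps B=1 W=0
Move 6: W@(3,2) -> caps B=1 W=0
Move 7: B@(1,3) -> caps B=1 W=0
Move 8: W@(2,0) -> caps B=1 W=0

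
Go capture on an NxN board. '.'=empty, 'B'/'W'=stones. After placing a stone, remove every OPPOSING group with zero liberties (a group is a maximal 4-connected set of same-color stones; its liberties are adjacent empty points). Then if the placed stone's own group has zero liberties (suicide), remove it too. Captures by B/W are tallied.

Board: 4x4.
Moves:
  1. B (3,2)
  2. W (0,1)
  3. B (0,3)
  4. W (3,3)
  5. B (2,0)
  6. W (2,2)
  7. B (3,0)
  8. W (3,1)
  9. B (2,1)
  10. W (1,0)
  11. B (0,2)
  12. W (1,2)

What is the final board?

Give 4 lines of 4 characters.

Answer: .WBB
W.W.
BBW.
BW.W

Derivation:
Move 1: B@(3,2) -> caps B=0 W=0
Move 2: W@(0,1) -> caps B=0 W=0
Move 3: B@(0,3) -> caps B=0 W=0
Move 4: W@(3,3) -> caps B=0 W=0
Move 5: B@(2,0) -> caps B=0 W=0
Move 6: W@(2,2) -> caps B=0 W=0
Move 7: B@(3,0) -> caps B=0 W=0
Move 8: W@(3,1) -> caps B=0 W=1
Move 9: B@(2,1) -> caps B=0 W=1
Move 10: W@(1,0) -> caps B=0 W=1
Move 11: B@(0,2) -> caps B=0 W=1
Move 12: W@(1,2) -> caps B=0 W=1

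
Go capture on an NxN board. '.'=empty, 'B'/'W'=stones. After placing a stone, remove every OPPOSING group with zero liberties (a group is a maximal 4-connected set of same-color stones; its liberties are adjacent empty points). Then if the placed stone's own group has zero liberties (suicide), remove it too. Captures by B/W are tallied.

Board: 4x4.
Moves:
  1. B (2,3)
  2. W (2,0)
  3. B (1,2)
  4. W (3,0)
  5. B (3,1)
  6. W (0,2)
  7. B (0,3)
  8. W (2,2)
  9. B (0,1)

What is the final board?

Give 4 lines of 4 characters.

Answer: .B.B
..B.
W.WB
WB..

Derivation:
Move 1: B@(2,3) -> caps B=0 W=0
Move 2: W@(2,0) -> caps B=0 W=0
Move 3: B@(1,2) -> caps B=0 W=0
Move 4: W@(3,0) -> caps B=0 W=0
Move 5: B@(3,1) -> caps B=0 W=0
Move 6: W@(0,2) -> caps B=0 W=0
Move 7: B@(0,3) -> caps B=0 W=0
Move 8: W@(2,2) -> caps B=0 W=0
Move 9: B@(0,1) -> caps B=1 W=0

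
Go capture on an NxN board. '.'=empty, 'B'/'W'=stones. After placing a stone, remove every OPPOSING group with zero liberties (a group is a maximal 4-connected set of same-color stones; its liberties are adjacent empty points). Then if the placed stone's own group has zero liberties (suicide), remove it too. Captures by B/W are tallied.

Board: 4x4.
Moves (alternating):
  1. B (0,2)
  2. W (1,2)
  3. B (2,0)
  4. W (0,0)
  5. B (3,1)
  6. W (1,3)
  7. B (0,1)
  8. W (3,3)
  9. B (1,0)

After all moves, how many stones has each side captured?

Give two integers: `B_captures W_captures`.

Move 1: B@(0,2) -> caps B=0 W=0
Move 2: W@(1,2) -> caps B=0 W=0
Move 3: B@(2,0) -> caps B=0 W=0
Move 4: W@(0,0) -> caps B=0 W=0
Move 5: B@(3,1) -> caps B=0 W=0
Move 6: W@(1,3) -> caps B=0 W=0
Move 7: B@(0,1) -> caps B=0 W=0
Move 8: W@(3,3) -> caps B=0 W=0
Move 9: B@(1,0) -> caps B=1 W=0

Answer: 1 0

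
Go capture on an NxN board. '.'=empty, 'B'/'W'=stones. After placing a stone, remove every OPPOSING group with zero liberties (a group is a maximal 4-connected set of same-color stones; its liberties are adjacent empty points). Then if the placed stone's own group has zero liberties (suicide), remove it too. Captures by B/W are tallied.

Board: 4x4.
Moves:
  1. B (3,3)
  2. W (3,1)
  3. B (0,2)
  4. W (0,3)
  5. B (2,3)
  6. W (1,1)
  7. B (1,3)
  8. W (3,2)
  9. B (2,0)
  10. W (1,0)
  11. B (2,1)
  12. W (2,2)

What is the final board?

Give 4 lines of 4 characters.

Answer: ..B.
WW.B
BBWB
.WWB

Derivation:
Move 1: B@(3,3) -> caps B=0 W=0
Move 2: W@(3,1) -> caps B=0 W=0
Move 3: B@(0,2) -> caps B=0 W=0
Move 4: W@(0,3) -> caps B=0 W=0
Move 5: B@(2,3) -> caps B=0 W=0
Move 6: W@(1,1) -> caps B=0 W=0
Move 7: B@(1,3) -> caps B=1 W=0
Move 8: W@(3,2) -> caps B=1 W=0
Move 9: B@(2,0) -> caps B=1 W=0
Move 10: W@(1,0) -> caps B=1 W=0
Move 11: B@(2,1) -> caps B=1 W=0
Move 12: W@(2,2) -> caps B=1 W=0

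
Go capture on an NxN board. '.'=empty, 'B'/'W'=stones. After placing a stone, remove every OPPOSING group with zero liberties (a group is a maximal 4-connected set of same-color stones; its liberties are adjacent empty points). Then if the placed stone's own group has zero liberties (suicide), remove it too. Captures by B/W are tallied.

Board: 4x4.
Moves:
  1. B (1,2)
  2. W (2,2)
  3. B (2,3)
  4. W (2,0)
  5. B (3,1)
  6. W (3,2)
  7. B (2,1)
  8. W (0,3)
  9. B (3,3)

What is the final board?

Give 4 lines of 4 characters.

Answer: ...W
..B.
WB.B
.B.B

Derivation:
Move 1: B@(1,2) -> caps B=0 W=0
Move 2: W@(2,2) -> caps B=0 W=0
Move 3: B@(2,3) -> caps B=0 W=0
Move 4: W@(2,0) -> caps B=0 W=0
Move 5: B@(3,1) -> caps B=0 W=0
Move 6: W@(3,2) -> caps B=0 W=0
Move 7: B@(2,1) -> caps B=0 W=0
Move 8: W@(0,3) -> caps B=0 W=0
Move 9: B@(3,3) -> caps B=2 W=0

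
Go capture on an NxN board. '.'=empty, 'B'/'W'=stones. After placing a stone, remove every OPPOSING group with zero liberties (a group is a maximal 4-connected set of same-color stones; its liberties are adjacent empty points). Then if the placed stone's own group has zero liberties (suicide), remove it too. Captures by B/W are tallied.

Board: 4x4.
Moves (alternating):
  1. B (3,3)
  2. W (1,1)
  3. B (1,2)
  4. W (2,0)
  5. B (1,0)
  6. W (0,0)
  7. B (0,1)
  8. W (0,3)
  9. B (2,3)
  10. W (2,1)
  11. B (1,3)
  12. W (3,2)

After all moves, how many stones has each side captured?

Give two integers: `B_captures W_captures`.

Answer: 0 1

Derivation:
Move 1: B@(3,3) -> caps B=0 W=0
Move 2: W@(1,1) -> caps B=0 W=0
Move 3: B@(1,2) -> caps B=0 W=0
Move 4: W@(2,0) -> caps B=0 W=0
Move 5: B@(1,0) -> caps B=0 W=0
Move 6: W@(0,0) -> caps B=0 W=1
Move 7: B@(0,1) -> caps B=0 W=1
Move 8: W@(0,3) -> caps B=0 W=1
Move 9: B@(2,3) -> caps B=0 W=1
Move 10: W@(2,1) -> caps B=0 W=1
Move 11: B@(1,3) -> caps B=0 W=1
Move 12: W@(3,2) -> caps B=0 W=1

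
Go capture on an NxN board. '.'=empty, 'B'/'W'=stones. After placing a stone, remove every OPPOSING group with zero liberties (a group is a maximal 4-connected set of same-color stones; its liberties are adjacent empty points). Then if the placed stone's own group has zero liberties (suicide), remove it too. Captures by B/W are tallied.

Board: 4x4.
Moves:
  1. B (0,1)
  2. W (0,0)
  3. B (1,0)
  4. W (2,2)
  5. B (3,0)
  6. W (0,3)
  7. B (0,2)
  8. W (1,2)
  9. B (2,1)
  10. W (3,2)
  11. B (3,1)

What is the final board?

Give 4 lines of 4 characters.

Move 1: B@(0,1) -> caps B=0 W=0
Move 2: W@(0,0) -> caps B=0 W=0
Move 3: B@(1,0) -> caps B=1 W=0
Move 4: W@(2,2) -> caps B=1 W=0
Move 5: B@(3,0) -> caps B=1 W=0
Move 6: W@(0,3) -> caps B=1 W=0
Move 7: B@(0,2) -> caps B=1 W=0
Move 8: W@(1,2) -> caps B=1 W=0
Move 9: B@(2,1) -> caps B=1 W=0
Move 10: W@(3,2) -> caps B=1 W=0
Move 11: B@(3,1) -> caps B=1 W=0

Answer: .BBW
B.W.
.BW.
BBW.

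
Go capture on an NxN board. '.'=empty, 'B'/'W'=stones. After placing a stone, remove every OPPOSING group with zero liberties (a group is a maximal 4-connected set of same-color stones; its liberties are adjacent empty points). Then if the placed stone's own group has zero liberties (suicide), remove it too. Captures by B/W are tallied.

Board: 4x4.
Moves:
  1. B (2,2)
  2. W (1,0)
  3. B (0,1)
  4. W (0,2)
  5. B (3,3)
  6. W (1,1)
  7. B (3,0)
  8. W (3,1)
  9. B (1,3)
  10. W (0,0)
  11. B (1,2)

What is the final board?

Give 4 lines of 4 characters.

Answer: W.W.
WWBB
..B.
BW.B

Derivation:
Move 1: B@(2,2) -> caps B=0 W=0
Move 2: W@(1,0) -> caps B=0 W=0
Move 3: B@(0,1) -> caps B=0 W=0
Move 4: W@(0,2) -> caps B=0 W=0
Move 5: B@(3,3) -> caps B=0 W=0
Move 6: W@(1,1) -> caps B=0 W=0
Move 7: B@(3,0) -> caps B=0 W=0
Move 8: W@(3,1) -> caps B=0 W=0
Move 9: B@(1,3) -> caps B=0 W=0
Move 10: W@(0,0) -> caps B=0 W=1
Move 11: B@(1,2) -> caps B=0 W=1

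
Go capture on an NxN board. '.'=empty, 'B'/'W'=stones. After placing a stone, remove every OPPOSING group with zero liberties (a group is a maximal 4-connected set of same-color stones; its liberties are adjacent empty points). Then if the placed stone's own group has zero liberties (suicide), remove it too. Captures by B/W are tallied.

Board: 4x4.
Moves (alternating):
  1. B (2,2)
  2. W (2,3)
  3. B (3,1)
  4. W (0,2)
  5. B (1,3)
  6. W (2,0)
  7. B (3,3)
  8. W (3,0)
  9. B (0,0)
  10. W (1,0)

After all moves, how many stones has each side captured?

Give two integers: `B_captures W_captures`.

Answer: 1 0

Derivation:
Move 1: B@(2,2) -> caps B=0 W=0
Move 2: W@(2,3) -> caps B=0 W=0
Move 3: B@(3,1) -> caps B=0 W=0
Move 4: W@(0,2) -> caps B=0 W=0
Move 5: B@(1,3) -> caps B=0 W=0
Move 6: W@(2,0) -> caps B=0 W=0
Move 7: B@(3,3) -> caps B=1 W=0
Move 8: W@(3,0) -> caps B=1 W=0
Move 9: B@(0,0) -> caps B=1 W=0
Move 10: W@(1,0) -> caps B=1 W=0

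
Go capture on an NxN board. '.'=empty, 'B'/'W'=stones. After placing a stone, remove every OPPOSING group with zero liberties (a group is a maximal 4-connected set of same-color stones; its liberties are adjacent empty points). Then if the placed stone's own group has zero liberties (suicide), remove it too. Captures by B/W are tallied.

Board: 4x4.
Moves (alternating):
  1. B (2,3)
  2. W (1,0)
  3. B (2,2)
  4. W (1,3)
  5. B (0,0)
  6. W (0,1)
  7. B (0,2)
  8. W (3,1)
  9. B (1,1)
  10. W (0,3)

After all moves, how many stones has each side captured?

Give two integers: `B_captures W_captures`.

Move 1: B@(2,3) -> caps B=0 W=0
Move 2: W@(1,0) -> caps B=0 W=0
Move 3: B@(2,2) -> caps B=0 W=0
Move 4: W@(1,3) -> caps B=0 W=0
Move 5: B@(0,0) -> caps B=0 W=0
Move 6: W@(0,1) -> caps B=0 W=1
Move 7: B@(0,2) -> caps B=0 W=1
Move 8: W@(3,1) -> caps B=0 W=1
Move 9: B@(1,1) -> caps B=0 W=1
Move 10: W@(0,3) -> caps B=0 W=1

Answer: 0 1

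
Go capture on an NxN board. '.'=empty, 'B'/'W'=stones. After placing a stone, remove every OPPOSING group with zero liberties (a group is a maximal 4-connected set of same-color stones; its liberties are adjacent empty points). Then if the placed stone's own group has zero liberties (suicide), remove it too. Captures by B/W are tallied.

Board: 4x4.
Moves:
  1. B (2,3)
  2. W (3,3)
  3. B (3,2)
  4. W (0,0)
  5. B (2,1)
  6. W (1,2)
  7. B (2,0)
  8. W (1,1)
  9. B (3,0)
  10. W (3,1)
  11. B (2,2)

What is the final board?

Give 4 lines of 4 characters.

Answer: W...
.WW.
BBBB
B.B.

Derivation:
Move 1: B@(2,3) -> caps B=0 W=0
Move 2: W@(3,3) -> caps B=0 W=0
Move 3: B@(3,2) -> caps B=1 W=0
Move 4: W@(0,0) -> caps B=1 W=0
Move 5: B@(2,1) -> caps B=1 W=0
Move 6: W@(1,2) -> caps B=1 W=0
Move 7: B@(2,0) -> caps B=1 W=0
Move 8: W@(1,1) -> caps B=1 W=0
Move 9: B@(3,0) -> caps B=1 W=0
Move 10: W@(3,1) -> caps B=1 W=0
Move 11: B@(2,2) -> caps B=1 W=0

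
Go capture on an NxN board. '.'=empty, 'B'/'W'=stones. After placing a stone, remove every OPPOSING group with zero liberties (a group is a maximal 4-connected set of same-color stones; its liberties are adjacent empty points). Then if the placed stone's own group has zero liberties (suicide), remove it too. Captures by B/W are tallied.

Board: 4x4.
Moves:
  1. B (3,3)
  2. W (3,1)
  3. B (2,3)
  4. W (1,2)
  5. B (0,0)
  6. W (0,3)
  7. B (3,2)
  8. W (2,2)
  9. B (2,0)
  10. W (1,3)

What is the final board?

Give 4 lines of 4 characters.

Move 1: B@(3,3) -> caps B=0 W=0
Move 2: W@(3,1) -> caps B=0 W=0
Move 3: B@(2,3) -> caps B=0 W=0
Move 4: W@(1,2) -> caps B=0 W=0
Move 5: B@(0,0) -> caps B=0 W=0
Move 6: W@(0,3) -> caps B=0 W=0
Move 7: B@(3,2) -> caps B=0 W=0
Move 8: W@(2,2) -> caps B=0 W=0
Move 9: B@(2,0) -> caps B=0 W=0
Move 10: W@(1,3) -> caps B=0 W=3

Answer: B..W
..WW
B.W.
.W..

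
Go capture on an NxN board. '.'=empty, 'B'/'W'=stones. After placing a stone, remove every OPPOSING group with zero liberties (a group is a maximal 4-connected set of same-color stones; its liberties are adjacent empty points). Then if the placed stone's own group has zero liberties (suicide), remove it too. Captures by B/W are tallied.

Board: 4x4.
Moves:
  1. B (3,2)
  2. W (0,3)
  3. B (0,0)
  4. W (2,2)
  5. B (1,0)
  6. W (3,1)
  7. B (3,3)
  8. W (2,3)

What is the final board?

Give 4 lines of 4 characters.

Answer: B..W
B...
..WW
.W..

Derivation:
Move 1: B@(3,2) -> caps B=0 W=0
Move 2: W@(0,3) -> caps B=0 W=0
Move 3: B@(0,0) -> caps B=0 W=0
Move 4: W@(2,2) -> caps B=0 W=0
Move 5: B@(1,0) -> caps B=0 W=0
Move 6: W@(3,1) -> caps B=0 W=0
Move 7: B@(3,3) -> caps B=0 W=0
Move 8: W@(2,3) -> caps B=0 W=2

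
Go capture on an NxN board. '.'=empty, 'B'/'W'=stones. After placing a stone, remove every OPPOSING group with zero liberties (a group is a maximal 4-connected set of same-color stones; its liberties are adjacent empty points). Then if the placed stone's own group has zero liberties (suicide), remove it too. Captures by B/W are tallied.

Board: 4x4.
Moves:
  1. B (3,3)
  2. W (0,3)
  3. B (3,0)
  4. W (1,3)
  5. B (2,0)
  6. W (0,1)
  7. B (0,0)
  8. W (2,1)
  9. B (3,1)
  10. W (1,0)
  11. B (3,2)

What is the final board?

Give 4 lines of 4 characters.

Move 1: B@(3,3) -> caps B=0 W=0
Move 2: W@(0,3) -> caps B=0 W=0
Move 3: B@(3,0) -> caps B=0 W=0
Move 4: W@(1,3) -> caps B=0 W=0
Move 5: B@(2,0) -> caps B=0 W=0
Move 6: W@(0,1) -> caps B=0 W=0
Move 7: B@(0,0) -> caps B=0 W=0
Move 8: W@(2,1) -> caps B=0 W=0
Move 9: B@(3,1) -> caps B=0 W=0
Move 10: W@(1,0) -> caps B=0 W=1
Move 11: B@(3,2) -> caps B=0 W=1

Answer: .W.W
W..W
BW..
BBBB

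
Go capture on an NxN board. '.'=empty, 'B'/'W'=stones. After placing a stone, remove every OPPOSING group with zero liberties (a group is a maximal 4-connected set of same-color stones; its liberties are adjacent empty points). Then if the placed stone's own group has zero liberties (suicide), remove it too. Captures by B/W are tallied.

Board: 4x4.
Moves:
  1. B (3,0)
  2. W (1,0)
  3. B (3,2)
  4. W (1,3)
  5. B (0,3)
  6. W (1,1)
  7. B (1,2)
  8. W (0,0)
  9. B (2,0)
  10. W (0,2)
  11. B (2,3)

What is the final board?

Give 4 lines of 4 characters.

Move 1: B@(3,0) -> caps B=0 W=0
Move 2: W@(1,0) -> caps B=0 W=0
Move 3: B@(3,2) -> caps B=0 W=0
Move 4: W@(1,3) -> caps B=0 W=0
Move 5: B@(0,3) -> caps B=0 W=0
Move 6: W@(1,1) -> caps B=0 W=0
Move 7: B@(1,2) -> caps B=0 W=0
Move 8: W@(0,0) -> caps B=0 W=0
Move 9: B@(2,0) -> caps B=0 W=0
Move 10: W@(0,2) -> caps B=0 W=1
Move 11: B@(2,3) -> caps B=0 W=1

Answer: W.W.
WWBW
B..B
B.B.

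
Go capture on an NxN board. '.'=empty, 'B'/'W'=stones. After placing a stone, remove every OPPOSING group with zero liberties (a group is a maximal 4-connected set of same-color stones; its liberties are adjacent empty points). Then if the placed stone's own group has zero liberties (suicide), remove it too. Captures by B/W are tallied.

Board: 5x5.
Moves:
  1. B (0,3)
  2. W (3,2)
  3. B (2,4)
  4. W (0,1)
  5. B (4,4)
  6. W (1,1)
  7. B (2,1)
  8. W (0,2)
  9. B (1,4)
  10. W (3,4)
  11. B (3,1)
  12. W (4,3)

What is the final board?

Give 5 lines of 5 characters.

Move 1: B@(0,3) -> caps B=0 W=0
Move 2: W@(3,2) -> caps B=0 W=0
Move 3: B@(2,4) -> caps B=0 W=0
Move 4: W@(0,1) -> caps B=0 W=0
Move 5: B@(4,4) -> caps B=0 W=0
Move 6: W@(1,1) -> caps B=0 W=0
Move 7: B@(2,1) -> caps B=0 W=0
Move 8: W@(0,2) -> caps B=0 W=0
Move 9: B@(1,4) -> caps B=0 W=0
Move 10: W@(3,4) -> caps B=0 W=0
Move 11: B@(3,1) -> caps B=0 W=0
Move 12: W@(4,3) -> caps B=0 W=1

Answer: .WWB.
.W..B
.B..B
.BW.W
...W.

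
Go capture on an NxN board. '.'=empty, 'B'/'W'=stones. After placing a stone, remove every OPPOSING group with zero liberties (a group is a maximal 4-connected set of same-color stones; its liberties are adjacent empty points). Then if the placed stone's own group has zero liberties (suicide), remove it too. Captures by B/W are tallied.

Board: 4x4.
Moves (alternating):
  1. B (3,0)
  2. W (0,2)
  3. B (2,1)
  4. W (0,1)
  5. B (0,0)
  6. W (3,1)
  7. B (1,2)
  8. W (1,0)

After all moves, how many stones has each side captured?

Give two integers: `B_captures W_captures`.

Move 1: B@(3,0) -> caps B=0 W=0
Move 2: W@(0,2) -> caps B=0 W=0
Move 3: B@(2,1) -> caps B=0 W=0
Move 4: W@(0,1) -> caps B=0 W=0
Move 5: B@(0,0) -> caps B=0 W=0
Move 6: W@(3,1) -> caps B=0 W=0
Move 7: B@(1,2) -> caps B=0 W=0
Move 8: W@(1,0) -> caps B=0 W=1

Answer: 0 1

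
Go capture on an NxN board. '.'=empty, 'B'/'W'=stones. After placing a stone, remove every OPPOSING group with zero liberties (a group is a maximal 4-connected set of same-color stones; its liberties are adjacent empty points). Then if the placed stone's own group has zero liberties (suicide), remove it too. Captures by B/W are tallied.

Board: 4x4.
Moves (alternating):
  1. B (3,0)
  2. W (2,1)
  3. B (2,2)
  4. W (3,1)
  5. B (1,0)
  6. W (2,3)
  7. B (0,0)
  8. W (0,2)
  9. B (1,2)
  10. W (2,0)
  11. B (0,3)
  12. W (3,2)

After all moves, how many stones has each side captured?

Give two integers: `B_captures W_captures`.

Move 1: B@(3,0) -> caps B=0 W=0
Move 2: W@(2,1) -> caps B=0 W=0
Move 3: B@(2,2) -> caps B=0 W=0
Move 4: W@(3,1) -> caps B=0 W=0
Move 5: B@(1,0) -> caps B=0 W=0
Move 6: W@(2,3) -> caps B=0 W=0
Move 7: B@(0,0) -> caps B=0 W=0
Move 8: W@(0,2) -> caps B=0 W=0
Move 9: B@(1,2) -> caps B=0 W=0
Move 10: W@(2,0) -> caps B=0 W=1
Move 11: B@(0,3) -> caps B=0 W=1
Move 12: W@(3,2) -> caps B=0 W=1

Answer: 0 1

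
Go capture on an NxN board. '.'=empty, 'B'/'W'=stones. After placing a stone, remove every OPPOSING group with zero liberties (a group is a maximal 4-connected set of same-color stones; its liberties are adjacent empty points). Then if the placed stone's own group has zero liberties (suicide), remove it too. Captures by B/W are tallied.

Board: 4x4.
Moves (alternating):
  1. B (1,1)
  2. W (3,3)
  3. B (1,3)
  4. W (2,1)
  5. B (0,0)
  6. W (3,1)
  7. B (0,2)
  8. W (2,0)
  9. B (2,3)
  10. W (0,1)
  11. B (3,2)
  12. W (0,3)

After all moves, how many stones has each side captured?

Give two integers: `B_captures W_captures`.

Move 1: B@(1,1) -> caps B=0 W=0
Move 2: W@(3,3) -> caps B=0 W=0
Move 3: B@(1,3) -> caps B=0 W=0
Move 4: W@(2,1) -> caps B=0 W=0
Move 5: B@(0,0) -> caps B=0 W=0
Move 6: W@(3,1) -> caps B=0 W=0
Move 7: B@(0,2) -> caps B=0 W=0
Move 8: W@(2,0) -> caps B=0 W=0
Move 9: B@(2,3) -> caps B=0 W=0
Move 10: W@(0,1) -> caps B=0 W=0
Move 11: B@(3,2) -> caps B=1 W=0
Move 12: W@(0,3) -> caps B=1 W=0

Answer: 1 0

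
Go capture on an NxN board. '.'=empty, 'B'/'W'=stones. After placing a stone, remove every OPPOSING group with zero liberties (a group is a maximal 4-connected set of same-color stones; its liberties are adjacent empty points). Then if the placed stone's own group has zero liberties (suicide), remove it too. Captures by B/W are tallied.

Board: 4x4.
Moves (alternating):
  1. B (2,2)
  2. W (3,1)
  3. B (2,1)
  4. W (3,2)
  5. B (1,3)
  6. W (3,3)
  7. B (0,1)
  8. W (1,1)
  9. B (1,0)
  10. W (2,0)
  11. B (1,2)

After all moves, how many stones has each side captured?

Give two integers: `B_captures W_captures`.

Answer: 1 0

Derivation:
Move 1: B@(2,2) -> caps B=0 W=0
Move 2: W@(3,1) -> caps B=0 W=0
Move 3: B@(2,1) -> caps B=0 W=0
Move 4: W@(3,2) -> caps B=0 W=0
Move 5: B@(1,3) -> caps B=0 W=0
Move 6: W@(3,3) -> caps B=0 W=0
Move 7: B@(0,1) -> caps B=0 W=0
Move 8: W@(1,1) -> caps B=0 W=0
Move 9: B@(1,0) -> caps B=0 W=0
Move 10: W@(2,0) -> caps B=0 W=0
Move 11: B@(1,2) -> caps B=1 W=0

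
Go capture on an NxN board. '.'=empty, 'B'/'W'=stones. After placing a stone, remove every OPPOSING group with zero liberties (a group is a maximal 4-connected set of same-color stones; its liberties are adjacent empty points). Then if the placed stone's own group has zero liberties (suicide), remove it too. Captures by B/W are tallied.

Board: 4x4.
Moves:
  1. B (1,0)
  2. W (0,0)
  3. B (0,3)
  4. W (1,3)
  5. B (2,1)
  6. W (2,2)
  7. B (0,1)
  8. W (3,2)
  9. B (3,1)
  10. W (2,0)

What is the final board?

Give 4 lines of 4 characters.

Move 1: B@(1,0) -> caps B=0 W=0
Move 2: W@(0,0) -> caps B=0 W=0
Move 3: B@(0,3) -> caps B=0 W=0
Move 4: W@(1,3) -> caps B=0 W=0
Move 5: B@(2,1) -> caps B=0 W=0
Move 6: W@(2,2) -> caps B=0 W=0
Move 7: B@(0,1) -> caps B=1 W=0
Move 8: W@(3,2) -> caps B=1 W=0
Move 9: B@(3,1) -> caps B=1 W=0
Move 10: W@(2,0) -> caps B=1 W=0

Answer: .B.B
B..W
WBW.
.BW.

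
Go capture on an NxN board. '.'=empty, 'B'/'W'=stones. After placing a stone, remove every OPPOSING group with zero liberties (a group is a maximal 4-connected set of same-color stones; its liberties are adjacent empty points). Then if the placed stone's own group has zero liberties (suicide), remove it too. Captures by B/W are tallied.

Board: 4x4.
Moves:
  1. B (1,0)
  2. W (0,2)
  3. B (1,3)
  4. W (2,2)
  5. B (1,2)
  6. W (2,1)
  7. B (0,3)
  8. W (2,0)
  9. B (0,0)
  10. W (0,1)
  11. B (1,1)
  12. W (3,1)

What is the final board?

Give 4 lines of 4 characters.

Move 1: B@(1,0) -> caps B=0 W=0
Move 2: W@(0,2) -> caps B=0 W=0
Move 3: B@(1,3) -> caps B=0 W=0
Move 4: W@(2,2) -> caps B=0 W=0
Move 5: B@(1,2) -> caps B=0 W=0
Move 6: W@(2,1) -> caps B=0 W=0
Move 7: B@(0,3) -> caps B=0 W=0
Move 8: W@(2,0) -> caps B=0 W=0
Move 9: B@(0,0) -> caps B=0 W=0
Move 10: W@(0,1) -> caps B=0 W=0
Move 11: B@(1,1) -> caps B=2 W=0
Move 12: W@(3,1) -> caps B=2 W=0

Answer: B..B
BBBB
WWW.
.W..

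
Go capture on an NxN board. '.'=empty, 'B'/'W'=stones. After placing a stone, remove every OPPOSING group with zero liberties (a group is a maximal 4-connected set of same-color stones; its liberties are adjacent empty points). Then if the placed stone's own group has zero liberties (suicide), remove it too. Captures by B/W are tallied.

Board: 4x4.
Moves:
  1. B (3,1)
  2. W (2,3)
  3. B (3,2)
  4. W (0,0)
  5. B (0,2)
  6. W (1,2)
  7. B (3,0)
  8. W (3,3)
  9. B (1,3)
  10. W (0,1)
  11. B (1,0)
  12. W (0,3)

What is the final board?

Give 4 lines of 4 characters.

Move 1: B@(3,1) -> caps B=0 W=0
Move 2: W@(2,3) -> caps B=0 W=0
Move 3: B@(3,2) -> caps B=0 W=0
Move 4: W@(0,0) -> caps B=0 W=0
Move 5: B@(0,2) -> caps B=0 W=0
Move 6: W@(1,2) -> caps B=0 W=0
Move 7: B@(3,0) -> caps B=0 W=0
Move 8: W@(3,3) -> caps B=0 W=0
Move 9: B@(1,3) -> caps B=0 W=0
Move 10: W@(0,1) -> caps B=0 W=0
Move 11: B@(1,0) -> caps B=0 W=0
Move 12: W@(0,3) -> caps B=0 W=2

Answer: WW.W
B.W.
...W
BBBW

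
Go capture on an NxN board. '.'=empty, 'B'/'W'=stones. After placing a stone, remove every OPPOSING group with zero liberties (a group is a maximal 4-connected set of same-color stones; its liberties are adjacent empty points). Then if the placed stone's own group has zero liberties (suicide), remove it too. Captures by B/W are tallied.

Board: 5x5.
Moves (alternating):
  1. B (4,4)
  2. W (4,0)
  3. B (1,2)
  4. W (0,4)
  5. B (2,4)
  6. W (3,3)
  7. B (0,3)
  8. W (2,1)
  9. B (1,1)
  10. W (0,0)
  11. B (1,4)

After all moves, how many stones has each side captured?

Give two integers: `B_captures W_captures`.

Answer: 1 0

Derivation:
Move 1: B@(4,4) -> caps B=0 W=0
Move 2: W@(4,0) -> caps B=0 W=0
Move 3: B@(1,2) -> caps B=0 W=0
Move 4: W@(0,4) -> caps B=0 W=0
Move 5: B@(2,4) -> caps B=0 W=0
Move 6: W@(3,3) -> caps B=0 W=0
Move 7: B@(0,3) -> caps B=0 W=0
Move 8: W@(2,1) -> caps B=0 W=0
Move 9: B@(1,1) -> caps B=0 W=0
Move 10: W@(0,0) -> caps B=0 W=0
Move 11: B@(1,4) -> caps B=1 W=0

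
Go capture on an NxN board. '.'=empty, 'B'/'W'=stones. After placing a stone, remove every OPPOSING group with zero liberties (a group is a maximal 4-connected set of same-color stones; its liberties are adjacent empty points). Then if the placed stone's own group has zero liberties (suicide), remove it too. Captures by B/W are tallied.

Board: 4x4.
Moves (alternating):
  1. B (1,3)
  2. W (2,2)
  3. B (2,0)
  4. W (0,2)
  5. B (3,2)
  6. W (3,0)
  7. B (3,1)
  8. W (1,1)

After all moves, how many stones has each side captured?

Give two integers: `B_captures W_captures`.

Answer: 1 0

Derivation:
Move 1: B@(1,3) -> caps B=0 W=0
Move 2: W@(2,2) -> caps B=0 W=0
Move 3: B@(2,0) -> caps B=0 W=0
Move 4: W@(0,2) -> caps B=0 W=0
Move 5: B@(3,2) -> caps B=0 W=0
Move 6: W@(3,0) -> caps B=0 W=0
Move 7: B@(3,1) -> caps B=1 W=0
Move 8: W@(1,1) -> caps B=1 W=0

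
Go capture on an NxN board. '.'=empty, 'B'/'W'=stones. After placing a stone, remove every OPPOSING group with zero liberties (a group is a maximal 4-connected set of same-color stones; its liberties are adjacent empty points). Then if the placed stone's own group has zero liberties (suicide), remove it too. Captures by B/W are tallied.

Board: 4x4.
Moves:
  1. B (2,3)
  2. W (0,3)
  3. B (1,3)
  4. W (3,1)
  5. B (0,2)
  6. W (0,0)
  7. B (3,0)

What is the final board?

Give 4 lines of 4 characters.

Answer: W.B.
...B
...B
BW..

Derivation:
Move 1: B@(2,3) -> caps B=0 W=0
Move 2: W@(0,3) -> caps B=0 W=0
Move 3: B@(1,3) -> caps B=0 W=0
Move 4: W@(3,1) -> caps B=0 W=0
Move 5: B@(0,2) -> caps B=1 W=0
Move 6: W@(0,0) -> caps B=1 W=0
Move 7: B@(3,0) -> caps B=1 W=0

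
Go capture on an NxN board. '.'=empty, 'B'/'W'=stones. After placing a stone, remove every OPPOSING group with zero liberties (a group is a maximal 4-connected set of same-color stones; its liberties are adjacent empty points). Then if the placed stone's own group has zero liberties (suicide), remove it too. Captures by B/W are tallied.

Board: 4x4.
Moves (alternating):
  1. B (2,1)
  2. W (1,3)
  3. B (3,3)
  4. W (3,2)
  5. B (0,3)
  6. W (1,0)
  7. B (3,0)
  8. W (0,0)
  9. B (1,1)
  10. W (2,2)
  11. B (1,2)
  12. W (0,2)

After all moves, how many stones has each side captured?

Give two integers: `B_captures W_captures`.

Answer: 0 1

Derivation:
Move 1: B@(2,1) -> caps B=0 W=0
Move 2: W@(1,3) -> caps B=0 W=0
Move 3: B@(3,3) -> caps B=0 W=0
Move 4: W@(3,2) -> caps B=0 W=0
Move 5: B@(0,3) -> caps B=0 W=0
Move 6: W@(1,0) -> caps B=0 W=0
Move 7: B@(3,0) -> caps B=0 W=0
Move 8: W@(0,0) -> caps B=0 W=0
Move 9: B@(1,1) -> caps B=0 W=0
Move 10: W@(2,2) -> caps B=0 W=0
Move 11: B@(1,2) -> caps B=0 W=0
Move 12: W@(0,2) -> caps B=0 W=1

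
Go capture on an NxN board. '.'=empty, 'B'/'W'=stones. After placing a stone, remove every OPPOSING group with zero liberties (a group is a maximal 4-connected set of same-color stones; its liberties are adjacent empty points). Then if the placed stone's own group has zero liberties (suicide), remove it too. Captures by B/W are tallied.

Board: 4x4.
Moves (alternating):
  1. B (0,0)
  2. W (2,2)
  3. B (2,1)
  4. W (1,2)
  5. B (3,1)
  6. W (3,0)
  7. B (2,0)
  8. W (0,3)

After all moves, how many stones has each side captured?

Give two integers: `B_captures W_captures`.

Answer: 1 0

Derivation:
Move 1: B@(0,0) -> caps B=0 W=0
Move 2: W@(2,2) -> caps B=0 W=0
Move 3: B@(2,1) -> caps B=0 W=0
Move 4: W@(1,2) -> caps B=0 W=0
Move 5: B@(3,1) -> caps B=0 W=0
Move 6: W@(3,0) -> caps B=0 W=0
Move 7: B@(2,0) -> caps B=1 W=0
Move 8: W@(0,3) -> caps B=1 W=0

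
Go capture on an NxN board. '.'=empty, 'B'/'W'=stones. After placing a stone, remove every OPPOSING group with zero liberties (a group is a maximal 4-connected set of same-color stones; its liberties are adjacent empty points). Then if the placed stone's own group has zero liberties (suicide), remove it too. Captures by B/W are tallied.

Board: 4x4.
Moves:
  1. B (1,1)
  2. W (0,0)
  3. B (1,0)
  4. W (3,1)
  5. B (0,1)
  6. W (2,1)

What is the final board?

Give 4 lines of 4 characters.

Move 1: B@(1,1) -> caps B=0 W=0
Move 2: W@(0,0) -> caps B=0 W=0
Move 3: B@(1,0) -> caps B=0 W=0
Move 4: W@(3,1) -> caps B=0 W=0
Move 5: B@(0,1) -> caps B=1 W=0
Move 6: W@(2,1) -> caps B=1 W=0

Answer: .B..
BB..
.W..
.W..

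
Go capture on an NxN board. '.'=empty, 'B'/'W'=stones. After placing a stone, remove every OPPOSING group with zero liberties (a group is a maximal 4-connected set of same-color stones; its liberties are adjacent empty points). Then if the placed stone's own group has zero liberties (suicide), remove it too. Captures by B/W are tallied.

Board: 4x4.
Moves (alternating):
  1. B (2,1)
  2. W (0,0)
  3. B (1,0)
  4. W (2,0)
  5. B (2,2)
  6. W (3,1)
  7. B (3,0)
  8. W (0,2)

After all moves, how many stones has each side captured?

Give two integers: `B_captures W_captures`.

Answer: 1 0

Derivation:
Move 1: B@(2,1) -> caps B=0 W=0
Move 2: W@(0,0) -> caps B=0 W=0
Move 3: B@(1,0) -> caps B=0 W=0
Move 4: W@(2,0) -> caps B=0 W=0
Move 5: B@(2,2) -> caps B=0 W=0
Move 6: W@(3,1) -> caps B=0 W=0
Move 7: B@(3,0) -> caps B=1 W=0
Move 8: W@(0,2) -> caps B=1 W=0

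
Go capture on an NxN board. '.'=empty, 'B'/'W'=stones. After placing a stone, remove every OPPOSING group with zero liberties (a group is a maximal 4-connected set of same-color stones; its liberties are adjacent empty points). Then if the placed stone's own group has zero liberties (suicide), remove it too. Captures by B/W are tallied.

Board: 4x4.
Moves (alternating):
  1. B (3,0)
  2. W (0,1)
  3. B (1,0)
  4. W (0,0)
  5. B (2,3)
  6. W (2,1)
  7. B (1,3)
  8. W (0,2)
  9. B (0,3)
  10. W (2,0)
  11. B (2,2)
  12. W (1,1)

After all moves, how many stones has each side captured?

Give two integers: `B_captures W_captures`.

Answer: 0 1

Derivation:
Move 1: B@(3,0) -> caps B=0 W=0
Move 2: W@(0,1) -> caps B=0 W=0
Move 3: B@(1,0) -> caps B=0 W=0
Move 4: W@(0,0) -> caps B=0 W=0
Move 5: B@(2,3) -> caps B=0 W=0
Move 6: W@(2,1) -> caps B=0 W=0
Move 7: B@(1,3) -> caps B=0 W=0
Move 8: W@(0,2) -> caps B=0 W=0
Move 9: B@(0,3) -> caps B=0 W=0
Move 10: W@(2,0) -> caps B=0 W=0
Move 11: B@(2,2) -> caps B=0 W=0
Move 12: W@(1,1) -> caps B=0 W=1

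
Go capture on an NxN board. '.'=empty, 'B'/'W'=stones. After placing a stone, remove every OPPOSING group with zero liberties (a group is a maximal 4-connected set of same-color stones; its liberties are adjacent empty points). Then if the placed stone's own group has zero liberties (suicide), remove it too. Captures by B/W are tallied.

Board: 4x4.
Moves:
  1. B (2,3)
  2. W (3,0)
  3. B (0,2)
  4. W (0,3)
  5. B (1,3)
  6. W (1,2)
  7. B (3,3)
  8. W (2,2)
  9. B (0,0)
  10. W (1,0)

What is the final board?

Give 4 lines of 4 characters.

Answer: B.B.
W.WB
..WB
W..B

Derivation:
Move 1: B@(2,3) -> caps B=0 W=0
Move 2: W@(3,0) -> caps B=0 W=0
Move 3: B@(0,2) -> caps B=0 W=0
Move 4: W@(0,3) -> caps B=0 W=0
Move 5: B@(1,3) -> caps B=1 W=0
Move 6: W@(1,2) -> caps B=1 W=0
Move 7: B@(3,3) -> caps B=1 W=0
Move 8: W@(2,2) -> caps B=1 W=0
Move 9: B@(0,0) -> caps B=1 W=0
Move 10: W@(1,0) -> caps B=1 W=0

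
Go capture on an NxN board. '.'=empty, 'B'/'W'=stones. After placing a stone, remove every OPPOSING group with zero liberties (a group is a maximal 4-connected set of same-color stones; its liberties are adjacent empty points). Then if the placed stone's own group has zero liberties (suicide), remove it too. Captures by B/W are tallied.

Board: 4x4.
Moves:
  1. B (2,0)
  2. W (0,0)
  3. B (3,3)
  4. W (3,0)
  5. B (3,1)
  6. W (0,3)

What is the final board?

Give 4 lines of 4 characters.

Answer: W..W
....
B...
.B.B

Derivation:
Move 1: B@(2,0) -> caps B=0 W=0
Move 2: W@(0,0) -> caps B=0 W=0
Move 3: B@(3,3) -> caps B=0 W=0
Move 4: W@(3,0) -> caps B=0 W=0
Move 5: B@(3,1) -> caps B=1 W=0
Move 6: W@(0,3) -> caps B=1 W=0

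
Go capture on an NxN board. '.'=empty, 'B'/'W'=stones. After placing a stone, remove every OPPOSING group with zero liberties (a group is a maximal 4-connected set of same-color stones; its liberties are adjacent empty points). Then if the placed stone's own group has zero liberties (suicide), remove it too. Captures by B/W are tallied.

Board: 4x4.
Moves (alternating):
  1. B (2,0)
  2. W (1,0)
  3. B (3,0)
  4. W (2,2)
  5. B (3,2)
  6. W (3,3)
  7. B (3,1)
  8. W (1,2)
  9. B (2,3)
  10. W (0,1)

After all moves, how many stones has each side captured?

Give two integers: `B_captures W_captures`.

Answer: 1 0

Derivation:
Move 1: B@(2,0) -> caps B=0 W=0
Move 2: W@(1,0) -> caps B=0 W=0
Move 3: B@(3,0) -> caps B=0 W=0
Move 4: W@(2,2) -> caps B=0 W=0
Move 5: B@(3,2) -> caps B=0 W=0
Move 6: W@(3,3) -> caps B=0 W=0
Move 7: B@(3,1) -> caps B=0 W=0
Move 8: W@(1,2) -> caps B=0 W=0
Move 9: B@(2,3) -> caps B=1 W=0
Move 10: W@(0,1) -> caps B=1 W=0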